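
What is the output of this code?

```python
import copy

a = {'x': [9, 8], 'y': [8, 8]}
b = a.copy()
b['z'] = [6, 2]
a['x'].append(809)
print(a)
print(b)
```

Key concept: shallow copy of dict with mutable values.
Step by step:
`a = {'x': [9, 8], 'y': [8, 8]}` → a = {'x': [9, 8], 'y': [8, 8]}
`b = a.copy()` → b = {'x': [9, 8], 'y': [8, 8]}
`b['z'] = [6, 2]` → b = {'x': [9, 8], 'y': [8, 8], 'z': [6, 2]}
`a['x'].append(809)` → a = {'x': [9, 8, 809], 'y': [8, 8]}; b = {'x': [9, 8, 809], 'y': [8, 8], 'z': [6, 2]}
`print(a)` → prints {'x': [9, 8, 809], 'y': [8, 8]}
`print(b)` → prints {'x': [9, 8, 809], 'y': [8, 8], 'z': [6, 2]}

Answer:
{'x': [9, 8, 809], 'y': [8, 8]}
{'x': [9, 8, 809], 'y': [8, 8], 'z': [6, 2]}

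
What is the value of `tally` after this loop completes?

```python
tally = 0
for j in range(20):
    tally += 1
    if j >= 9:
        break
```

Loop breaks when j reaches 9, tally is 10
`tally` takes the values: 0 → 1 → 2 → 3 → 4 → 5 → 6 → 7 → 8 → 9 → 10

Answer: 10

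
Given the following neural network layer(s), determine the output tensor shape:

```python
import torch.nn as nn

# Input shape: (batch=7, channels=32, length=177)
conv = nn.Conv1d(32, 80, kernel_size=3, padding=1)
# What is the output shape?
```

Input: (7, 32, 177) -> Output: (7, 80, 177)

Answer: (7, 80, 177)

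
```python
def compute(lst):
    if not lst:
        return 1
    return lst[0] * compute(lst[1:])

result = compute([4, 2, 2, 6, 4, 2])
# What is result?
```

Product over [4, 2, 2, 6, 4, 2] = 4 * 2 * 2 * 6 * 4 * 2 = 768

Answer: 768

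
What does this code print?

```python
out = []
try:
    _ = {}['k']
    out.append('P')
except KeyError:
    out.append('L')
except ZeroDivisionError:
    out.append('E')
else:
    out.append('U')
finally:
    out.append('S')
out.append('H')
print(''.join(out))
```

Execution trace: 'L' (except KeyError) → 'S' (finally) → 'H' (after the try/except). Output: LSH

Answer: LSH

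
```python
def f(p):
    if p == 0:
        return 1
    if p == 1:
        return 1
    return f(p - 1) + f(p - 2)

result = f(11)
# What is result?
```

Build up from base cases: f(0)=1, f(1)=1, f(2)=2, f(3)=3, f(4)=5, f(5)=8, f(6)=13, ..., f(11)=144

Answer: 144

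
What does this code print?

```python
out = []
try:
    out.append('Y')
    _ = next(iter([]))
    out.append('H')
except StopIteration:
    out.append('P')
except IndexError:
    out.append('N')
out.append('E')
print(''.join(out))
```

Execution trace: 'Y' (try body) → 'P' (except StopIteration) → 'E' (after the try/except). Output: YPE

Answer: YPE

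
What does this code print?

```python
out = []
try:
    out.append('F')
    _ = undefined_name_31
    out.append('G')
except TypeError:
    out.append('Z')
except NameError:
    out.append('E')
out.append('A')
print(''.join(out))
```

Execution trace: 'F' (try body) → 'E' (except NameError) → 'A' (after the try/except). Output: FEA

Answer: FEA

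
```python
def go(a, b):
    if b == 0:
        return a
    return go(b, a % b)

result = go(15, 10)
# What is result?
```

go(15, 10) -> go(10, 5) -> go(5, 0) -> 5

Answer: 5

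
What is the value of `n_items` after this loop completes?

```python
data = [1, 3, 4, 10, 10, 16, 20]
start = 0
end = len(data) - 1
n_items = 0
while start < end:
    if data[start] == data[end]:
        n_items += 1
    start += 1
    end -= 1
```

Count matching pairs from ends
`n_items` takes the values: 0

Answer: 0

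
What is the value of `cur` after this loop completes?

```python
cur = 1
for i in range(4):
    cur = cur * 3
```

Multiply by 3, 4 times: 1 * 3^4 = 81
`cur` takes the values: 1 → 3 → 9 → 27 → 81

Answer: 81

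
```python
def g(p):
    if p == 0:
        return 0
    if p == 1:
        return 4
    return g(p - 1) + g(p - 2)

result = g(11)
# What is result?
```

Build up from base cases: g(0)=0, g(1)=4, g(2)=4, g(3)=8, g(4)=12, g(5)=20, g(6)=32, ..., g(11)=356

Answer: 356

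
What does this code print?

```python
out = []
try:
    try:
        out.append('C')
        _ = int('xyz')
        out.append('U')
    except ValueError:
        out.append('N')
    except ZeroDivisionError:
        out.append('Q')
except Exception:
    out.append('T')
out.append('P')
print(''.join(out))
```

Execution trace: 'C' (inner try body) → 'N' (inner except ValueError) → 'P' (after the try/except). Output: CNP

Answer: CNP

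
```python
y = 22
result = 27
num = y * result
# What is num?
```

Trace:
`y = 22` → y = 22
`result = 27` → result = 27
`num = y * result` → num = 594
So num = 594

Answer: 594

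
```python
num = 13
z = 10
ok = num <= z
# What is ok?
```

Trace:
`num = 13` → num = 13
`z = 10` → z = 10
`ok = num <= z` → ok = False
So ok = False

Answer: False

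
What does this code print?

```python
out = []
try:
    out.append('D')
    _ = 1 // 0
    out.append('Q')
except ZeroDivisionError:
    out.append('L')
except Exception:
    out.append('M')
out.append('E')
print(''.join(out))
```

Execution trace: 'D' (try body) → 'L' (except ZeroDivisionError) → 'E' (after the try/except). Output: DLE

Answer: DLE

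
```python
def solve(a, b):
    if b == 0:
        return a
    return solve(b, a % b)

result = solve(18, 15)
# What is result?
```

solve(18, 15) -> solve(15, 3) -> solve(3, 0) -> 3

Answer: 3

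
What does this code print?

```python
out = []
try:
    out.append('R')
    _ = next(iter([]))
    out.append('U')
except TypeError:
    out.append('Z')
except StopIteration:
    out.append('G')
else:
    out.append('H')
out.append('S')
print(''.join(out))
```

Execution trace: 'R' (try body) → 'G' (except StopIteration) → 'S' (after the try/except). Output: RGS

Answer: RGS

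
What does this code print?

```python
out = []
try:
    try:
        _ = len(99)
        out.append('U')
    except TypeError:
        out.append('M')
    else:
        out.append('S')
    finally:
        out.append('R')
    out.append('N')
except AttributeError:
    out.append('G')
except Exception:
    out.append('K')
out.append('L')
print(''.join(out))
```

Execution trace: 'M' (inner except TypeError) → 'R' (inner finally) → 'N' (try body, no exception) → 'L' (after the try/except). Output: MRNL

Answer: MRNL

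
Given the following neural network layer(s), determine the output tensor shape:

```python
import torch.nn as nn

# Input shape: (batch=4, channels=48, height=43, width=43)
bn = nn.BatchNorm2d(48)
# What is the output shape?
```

Input: (4, 48, 43, 43) -> Output: (4, 48, 43, 43)

Answer: (4, 48, 43, 43)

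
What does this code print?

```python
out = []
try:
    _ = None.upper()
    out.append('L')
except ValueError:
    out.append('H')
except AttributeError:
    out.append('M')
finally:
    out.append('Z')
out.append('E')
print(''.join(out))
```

Execution trace: 'M' (except AttributeError) → 'Z' (finally) → 'E' (after the try/except). Output: MZE

Answer: MZE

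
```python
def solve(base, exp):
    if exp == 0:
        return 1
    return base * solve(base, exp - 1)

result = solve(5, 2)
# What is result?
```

solve(5, 2) = 5 * 5 = 25

Answer: 25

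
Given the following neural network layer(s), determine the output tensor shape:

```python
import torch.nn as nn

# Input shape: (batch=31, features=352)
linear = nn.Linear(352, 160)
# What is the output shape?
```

Input: (31, 352) -> Output: (31, 160)

Answer: (31, 160)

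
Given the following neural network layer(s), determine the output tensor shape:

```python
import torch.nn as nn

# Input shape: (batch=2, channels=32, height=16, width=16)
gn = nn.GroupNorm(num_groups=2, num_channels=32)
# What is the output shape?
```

Input: (2, 32, 16, 16) -> Output: (2, 32, 16, 16)

Answer: (2, 32, 16, 16)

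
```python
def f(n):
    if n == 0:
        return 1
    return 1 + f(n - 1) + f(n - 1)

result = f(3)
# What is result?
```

f(n) = 1 + 2·f(n-1), f(0)=1. Closed form: (1+1)·2^3 - 1 = 15.

Answer: 15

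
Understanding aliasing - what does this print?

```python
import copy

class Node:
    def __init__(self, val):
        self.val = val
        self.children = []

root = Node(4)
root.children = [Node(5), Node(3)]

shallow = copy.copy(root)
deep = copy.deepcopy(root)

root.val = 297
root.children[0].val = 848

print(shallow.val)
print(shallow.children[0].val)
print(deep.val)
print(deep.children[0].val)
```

Key concept: deep copy with custom objects.
Step by step:
`root = Node(4)` → root = Node(val=4, children=[])
`root.children = [Node(5), Node(3)]` → root = Node(val=4, children=[Node(val=5, children=[]), Node(val=3, children=[])])
`shallow = copy.copy(root)` → shallow = Node(val=4, children=[Node(val=5, children=[]), Node(val=3, children=[])])
`deep = copy.deepcopy(root)` → deep = Node(val=4, children=[Node(val=5, children=[]), Node(val=3, children=[])])
`root.val = 297` → root = Node(val=297, children=[Node(val=5, children=[]), Node(val=3, children=[])])
`root.children[0].val = 848` → root = Node(val=297, children=[Node(val=848, children=[]), Node(val=3, children=[])]); shallow = Node(val=4, children=[Node(val=848, children=[]), Node(val=3, children=[])])
`print(shallow.val)` → prints 4
`print(shallow.children[0].val)` → prints 848
`print(deep.val)` → prints 4
`print(deep.children[0].val)` → prints 5

Answer:
4
848
4
5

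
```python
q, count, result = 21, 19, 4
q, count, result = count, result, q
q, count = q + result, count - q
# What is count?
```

Trace:
`q, count, result = 21, 19, 4` → q = 21; count = 19; result = 4
`q, count, result = count, result, q` → q = 19; count = 4; result = 21
`q, count = q + result, count - q` → q = 40; count = -15
So count = -15

Answer: -15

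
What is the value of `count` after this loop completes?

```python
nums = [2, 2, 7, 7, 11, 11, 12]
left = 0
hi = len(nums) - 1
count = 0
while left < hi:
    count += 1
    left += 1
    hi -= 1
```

Iterations until pointers meet (list length 7)
`count` takes the values: 0 → 1 → 2 → 3

Answer: 3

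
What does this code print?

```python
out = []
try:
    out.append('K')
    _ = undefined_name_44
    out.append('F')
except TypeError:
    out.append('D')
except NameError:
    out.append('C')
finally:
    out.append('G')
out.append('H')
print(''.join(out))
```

Execution trace: 'K' (try body) → 'C' (except NameError) → 'G' (finally) → 'H' (after the try/except). Output: KCGH

Answer: KCGH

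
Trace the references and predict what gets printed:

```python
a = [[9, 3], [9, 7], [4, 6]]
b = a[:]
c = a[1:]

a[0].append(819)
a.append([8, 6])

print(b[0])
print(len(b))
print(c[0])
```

Key concept: slice with nested mutation.
Step by step:
`a = [[9, 3], [9, 7], [4, 6]]` → a = [[9, 3], [9, 7], [4, 6]]
`b = a[:]` → b = [[9, 3], [9, 7], [4, 6]]
`c = a[1:]` → c = [[9, 7], [4, 6]]
`a[0].append(819)` → a = [[9, 3, 819], [9, 7], [4, 6]]; b = [[9, 3, 819], [9, 7], [4, 6]]
`a.append([8, 6])` → a = [[9, 3, 819], [9, 7], [4, 6], [8, 6]]
`print(b[0])` → prints [9, 3, 819]
`print(len(b))` → prints 3
`print(c[0])` → prints [9, 7]

Answer:
[9, 3, 819]
3
[9, 7]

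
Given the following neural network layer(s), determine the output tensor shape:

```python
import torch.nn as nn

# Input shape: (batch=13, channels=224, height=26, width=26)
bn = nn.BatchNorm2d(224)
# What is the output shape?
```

Input: (13, 224, 26, 26) -> Output: (13, 224, 26, 26)

Answer: (13, 224, 26, 26)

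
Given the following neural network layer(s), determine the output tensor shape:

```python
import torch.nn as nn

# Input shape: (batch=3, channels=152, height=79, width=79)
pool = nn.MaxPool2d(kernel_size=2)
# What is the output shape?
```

Input: (3, 152, 79, 79) -> Output: (3, 152, 39, 39)

Answer: (3, 152, 39, 39)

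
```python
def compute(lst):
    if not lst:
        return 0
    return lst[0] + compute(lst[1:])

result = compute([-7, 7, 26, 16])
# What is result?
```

(-7) + 7 + 26 + 16 + 0 = 42

Answer: 42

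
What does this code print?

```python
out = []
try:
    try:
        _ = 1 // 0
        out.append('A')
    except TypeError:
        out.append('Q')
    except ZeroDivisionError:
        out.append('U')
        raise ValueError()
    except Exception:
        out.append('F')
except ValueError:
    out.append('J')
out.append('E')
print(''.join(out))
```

Execution trace: 'U' (inner except ZeroDivisionError) → 'J' (outer except ValueError) → 'E' (after the try/except). Output: UJE

Answer: UJE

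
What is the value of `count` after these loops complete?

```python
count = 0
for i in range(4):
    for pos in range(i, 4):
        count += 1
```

Upper triangle: 4 + 3 + ... + 1
`count` takes the values: 0 → 1 → 2 → 3 → 4 → 5 → 6 → 7 → 8 → 9 → 10

Answer: 10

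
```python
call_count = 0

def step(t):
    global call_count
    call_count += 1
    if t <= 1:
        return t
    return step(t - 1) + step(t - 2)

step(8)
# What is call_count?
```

Calls(t) = 1 + Calls(t-1) + Calls(t-2); Calls(0)=Calls(1)=1. For t=8 this gives 67.

Answer: 67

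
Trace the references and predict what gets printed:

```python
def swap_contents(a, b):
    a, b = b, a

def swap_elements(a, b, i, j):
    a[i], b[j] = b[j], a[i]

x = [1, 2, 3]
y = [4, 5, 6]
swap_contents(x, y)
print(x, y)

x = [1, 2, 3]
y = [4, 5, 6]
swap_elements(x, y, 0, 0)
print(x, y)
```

Key concept: parameter rebinding vs mutation.
Step by step:
`x = [1, 2, 3]` → x = [1, 2, 3]
`y = [4, 5, 6]` → y = [4, 5, 6]
`swap_contents(x, y)` → no visible change to tracked variables
`print(x, y)` → prints [1, 2, 3] [4, 5, 6]
`x = [1, 2, 3]` → x = [1, 2, 3]
`y = [4, 5, 6]` → y = [4, 5, 6]
`swap_elements(x, y, 0, 0)` → x = [4, 2, 3]; y = [1, 5, 6]
`print(x, y)` → prints [4, 2, 3] [1, 5, 6]

Answer:
[1, 2, 3] [4, 5, 6]
[4, 2, 3] [1, 5, 6]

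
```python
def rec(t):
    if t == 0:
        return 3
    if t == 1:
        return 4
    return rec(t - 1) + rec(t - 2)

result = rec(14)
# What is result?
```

Build up from base cases: rec(0)=3, rec(1)=4, rec(2)=7, rec(3)=11, rec(4)=18, rec(5)=29, rec(6)=47, ..., rec(14)=2207

Answer: 2207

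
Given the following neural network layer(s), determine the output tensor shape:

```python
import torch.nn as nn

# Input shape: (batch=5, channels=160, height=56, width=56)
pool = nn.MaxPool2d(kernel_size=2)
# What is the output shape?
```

Input: (5, 160, 56, 56) -> Output: (5, 160, 28, 28)

Answer: (5, 160, 28, 28)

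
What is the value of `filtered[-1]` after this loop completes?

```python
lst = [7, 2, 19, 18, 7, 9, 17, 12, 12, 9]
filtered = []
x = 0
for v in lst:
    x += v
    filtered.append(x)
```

Cumulative sum ends at 112
`filtered` takes the values: [] → [7] → [7, 9] → [7, 9, 28] → [7, 9, 28, 46] → [7, 9, 28, 46, 53] → [7, 9, 28, 46, 53, 62] → [7, 9, 28, 46, 53, 62, 79] → [7, 9, 28, 46, 53, 62, 79, 91] → [7, 9, 28, 46, 53, 62, 79, 91, 103] → [7, 9, 28, 46, 53, 62, 79, 91, 103, 112]
So `filtered[-1]` = 112

Answer: 112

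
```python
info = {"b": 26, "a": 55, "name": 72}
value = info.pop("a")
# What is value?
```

Trace:
`info = {"b": 26, "a": 55, "name": 72}` → info = {'b': 26, 'a': 55, 'name': 72}
`value = info.pop("a")` → info = {'b': 26, 'name': 72}; value = 55
So value = 55

Answer: 55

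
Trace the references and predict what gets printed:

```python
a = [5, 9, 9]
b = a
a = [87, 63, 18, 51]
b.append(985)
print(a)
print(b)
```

Key concept: rebinding vs mutation: a is rebound to a new list, b still points at the original.
Step by step:
`a = [5, 9, 9]` → a = [5, 9, 9]
`b = a` → b = [5, 9, 9] (same object as a)
`a = [87, 63, 18, 51]` → a = [87, 63, 18, 51]
`b.append(985)` → b = [5, 9, 9, 985]
`print(a)` → prints [87, 63, 18, 51]
`print(b)` → prints [5, 9, 9, 985]

Answer:
[87, 63, 18, 51]
[5, 9, 9, 985]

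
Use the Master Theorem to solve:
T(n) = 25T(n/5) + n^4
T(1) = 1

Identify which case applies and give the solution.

a=25, b=5, f(n)=n^4. log_5(25) = 2. Since c=4 > 2 and the regularity condition holds (25(n/5)^4 = (25/5^4)n^4 with 25/5^4 < 1), Case 3 applies: T(n) = Θ(f(n)) = O(n^4).

Answer: O(n^4) - Case 3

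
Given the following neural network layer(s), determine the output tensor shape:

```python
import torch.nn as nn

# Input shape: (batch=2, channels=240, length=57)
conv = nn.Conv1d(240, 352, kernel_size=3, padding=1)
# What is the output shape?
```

Input: (2, 240, 57) -> Output: (2, 352, 57)

Answer: (2, 352, 57)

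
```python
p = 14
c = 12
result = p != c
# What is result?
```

Trace:
`p = 14` → p = 14
`c = 12` → c = 12
`result = p != c` → result = True
So result = True

Answer: True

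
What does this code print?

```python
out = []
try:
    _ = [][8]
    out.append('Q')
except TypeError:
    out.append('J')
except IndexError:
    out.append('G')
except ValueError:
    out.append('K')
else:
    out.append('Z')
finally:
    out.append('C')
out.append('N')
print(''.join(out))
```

Execution trace: 'G' (except IndexError) → 'C' (finally) → 'N' (after the try/except). Output: GCN

Answer: GCN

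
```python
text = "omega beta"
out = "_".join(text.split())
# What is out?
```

Trace:
`text = "omega beta"` → text = 'omega beta'
`out = "_".join(text.split())` → out = 'omega_beta'
So out = 'omega_beta'

Answer: 'omega_beta'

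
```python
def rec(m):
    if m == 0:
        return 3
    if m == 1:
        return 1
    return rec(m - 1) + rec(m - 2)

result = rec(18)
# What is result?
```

Build up from base cases: rec(0)=3, rec(1)=1, rec(2)=4, rec(3)=5, rec(4)=9, rec(5)=14, rec(6)=23, ..., rec(18)=7375

Answer: 7375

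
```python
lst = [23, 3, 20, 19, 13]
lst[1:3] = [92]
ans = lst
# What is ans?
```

Trace:
`lst = [23, 3, 20, 19, 13]` → lst = [23, 3, 20, 19, 13]
`lst[1:3] = [92]` → lst = [23, 92, 19, 13]
`ans = lst` → ans = [23, 92, 19, 13]
So ans = [23, 92, 19, 13]

Answer: [23, 92, 19, 13]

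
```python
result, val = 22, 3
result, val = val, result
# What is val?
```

Trace:
`result, val = 22, 3` → result = 22; val = 3
`result, val = val, result` → result = 3; val = 22
So val = 22

Answer: 22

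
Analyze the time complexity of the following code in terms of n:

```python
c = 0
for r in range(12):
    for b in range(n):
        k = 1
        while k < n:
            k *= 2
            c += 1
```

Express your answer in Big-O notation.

Each loop level contributes: 1 × n × log n. Multiplying the contributions gives O(n log n).

Answer: O(n log n)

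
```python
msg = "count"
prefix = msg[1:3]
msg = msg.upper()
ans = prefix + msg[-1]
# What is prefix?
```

Trace:
`msg = "count"` → msg = 'count'
`prefix = msg[1:3]` → prefix = 'ou'
`msg = msg.upper()` → msg = 'COUNT'
`ans = prefix + msg[-1]` → ans = 'ouT'
So prefix = 'ou'

Answer: 'ou'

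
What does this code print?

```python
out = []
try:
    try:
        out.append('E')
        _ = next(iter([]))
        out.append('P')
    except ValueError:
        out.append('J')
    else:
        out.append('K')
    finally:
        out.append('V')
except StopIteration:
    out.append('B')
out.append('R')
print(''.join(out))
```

Execution trace: 'E' (try body) → 'V' (finally) → 'B' (outer except StopIteration) → 'R' (after the try/except). Output: EVBR

Answer: EVBR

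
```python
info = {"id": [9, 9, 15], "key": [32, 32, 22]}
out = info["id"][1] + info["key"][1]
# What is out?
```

Trace:
`info = {"id": [9, 9, 15], "key": [32, 32, 22]}` → info = {'id': [9, 9, 15], 'key': [32, 32, 22]}
`out = info["id"][1] + info["key"][1]` → out = 41
So out = 41

Answer: 41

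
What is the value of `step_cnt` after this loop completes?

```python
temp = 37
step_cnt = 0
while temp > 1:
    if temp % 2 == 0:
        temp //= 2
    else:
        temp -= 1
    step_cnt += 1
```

Steps to reduce 37 to 1
`step_cnt` takes the values: 0 → 1 → 2 → 3 → 4 → 5 → 6 → 7

Answer: 7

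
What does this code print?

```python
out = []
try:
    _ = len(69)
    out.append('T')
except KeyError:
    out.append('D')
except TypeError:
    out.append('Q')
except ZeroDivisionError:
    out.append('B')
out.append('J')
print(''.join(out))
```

Execution trace: 'Q' (except TypeError) → 'J' (after the try/except). Output: QJ

Answer: QJ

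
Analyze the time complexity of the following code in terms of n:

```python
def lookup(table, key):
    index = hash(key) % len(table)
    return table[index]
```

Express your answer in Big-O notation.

This is Hash table lookup (average case). Time complexity: O(1).

Answer: O(1)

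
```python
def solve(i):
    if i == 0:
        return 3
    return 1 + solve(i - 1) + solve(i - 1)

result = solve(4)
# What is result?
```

solve(i) = 1 + 2·solve(i-1), solve(0)=3. Closed form: (3+1)·2^4 - 1 = 63.

Answer: 63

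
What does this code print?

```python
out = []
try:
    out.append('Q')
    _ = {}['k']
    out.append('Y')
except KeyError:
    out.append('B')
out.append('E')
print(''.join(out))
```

Execution trace: 'Q' (try body) → 'B' (except KeyError) → 'E' (after the try/except). Output: QBE

Answer: QBE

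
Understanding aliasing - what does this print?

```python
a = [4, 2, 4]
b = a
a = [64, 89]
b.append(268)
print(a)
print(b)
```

Key concept: rebinding vs mutation: a is rebound to a new list, b still points at the original.
Step by step:
`a = [4, 2, 4]` → a = [4, 2, 4]
`b = a` → b = [4, 2, 4] (same object as a)
`a = [64, 89]` → a = [64, 89]
`b.append(268)` → b = [4, 2, 4, 268]
`print(a)` → prints [64, 89]
`print(b)` → prints [4, 2, 4, 268]

Answer:
[64, 89]
[4, 2, 4, 268]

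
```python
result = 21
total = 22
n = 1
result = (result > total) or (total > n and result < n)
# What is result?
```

Trace:
`result = 21` → result = 21
`total = 22` → total = 22
`n = 1` → n = 1
`result = (result > total) or (total > n and result < n)` → result = False
So result = False

Answer: False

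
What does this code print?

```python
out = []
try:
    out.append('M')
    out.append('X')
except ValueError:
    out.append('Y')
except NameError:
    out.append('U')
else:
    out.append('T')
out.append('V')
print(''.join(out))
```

Execution trace: 'M' (try body) → 'X' (try body, no exception) → 'T' (else) → 'V' (after the try/except). Output: MXTV

Answer: MXTV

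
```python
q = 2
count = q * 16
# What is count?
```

Trace:
`q = 2` → q = 2
`count = q * 16` → count = 32
So count = 32

Answer: 32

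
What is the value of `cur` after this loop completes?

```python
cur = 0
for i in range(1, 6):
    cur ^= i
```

XOR of 1 to 5
`cur` takes the values: 0 → 1 → 3 → 0 → 4 → 1

Answer: 1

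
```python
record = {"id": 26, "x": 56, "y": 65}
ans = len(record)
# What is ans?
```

Trace:
`record = {"id": 26, "x": 56, "y": 65}` → record = {'id': 26, 'x': 56, 'y': 65}
`ans = len(record)` → ans = 3
So ans = 3

Answer: 3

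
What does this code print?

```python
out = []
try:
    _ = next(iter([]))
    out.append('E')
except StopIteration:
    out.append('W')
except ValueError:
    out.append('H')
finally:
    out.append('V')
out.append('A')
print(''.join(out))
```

Execution trace: 'W' (except StopIteration) → 'V' (finally) → 'A' (after the try/except). Output: WVA

Answer: WVA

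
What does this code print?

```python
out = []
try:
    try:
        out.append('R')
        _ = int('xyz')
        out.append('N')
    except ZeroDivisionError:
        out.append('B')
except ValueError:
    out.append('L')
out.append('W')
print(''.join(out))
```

Execution trace: 'R' (try body) → 'L' (outer except ValueError) → 'W' (after the try/except). Output: RLW

Answer: RLW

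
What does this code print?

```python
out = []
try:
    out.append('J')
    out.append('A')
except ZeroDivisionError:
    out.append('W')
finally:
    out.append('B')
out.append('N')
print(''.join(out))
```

Execution trace: 'J' (try body) → 'A' (try body, no exception) → 'B' (finally) → 'N' (after the try/except). Output: JABN

Answer: JABN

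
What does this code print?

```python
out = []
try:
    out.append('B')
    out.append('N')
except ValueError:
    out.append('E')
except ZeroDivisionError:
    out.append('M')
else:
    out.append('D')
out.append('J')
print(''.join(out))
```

Execution trace: 'B' (try body) → 'N' (try body, no exception) → 'D' (else) → 'J' (after the try/except). Output: BNDJ

Answer: BNDJ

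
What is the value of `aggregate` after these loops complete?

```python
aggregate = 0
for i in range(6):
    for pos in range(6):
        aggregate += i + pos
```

Sum of all i+pos for i,pos in 6x6
`aggregate` takes the values: 0 → 1 → 3 → 6 → 10 → 15 → 16 → 18 → 21 → 25 → 30 → 36 → 38 → 41 → 45 → 50 → 56 → 63 → 66 → 70 → 75 → 81 → 88 → 96 → 100 → 105 → 111 → 118 → 126 → 135 → 140 → 146 → 153 → 161 → 170 → 180

Answer: 180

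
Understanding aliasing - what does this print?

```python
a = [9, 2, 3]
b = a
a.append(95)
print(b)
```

Key concept: basic list aliasing.
Step by step:
`a = [9, 2, 3]` → a = [9, 2, 3]
`b = a` → b = [9, 2, 3] (same object as a)
`a.append(95)` → a = [9, 2, 3, 95] (same object as b); b = [9, 2, 3, 95] (same object as a)
`print(b)` → prints [9, 2, 3, 95]

Answer: [9, 2, 3, 95]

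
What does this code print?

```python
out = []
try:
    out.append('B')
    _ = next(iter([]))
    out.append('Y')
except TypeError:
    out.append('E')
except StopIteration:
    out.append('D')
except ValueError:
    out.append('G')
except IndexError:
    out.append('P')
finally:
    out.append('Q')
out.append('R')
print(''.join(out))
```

Execution trace: 'B' (try body) → 'D' (except StopIteration) → 'Q' (finally) → 'R' (after the try/except). Output: BDQR

Answer: BDQR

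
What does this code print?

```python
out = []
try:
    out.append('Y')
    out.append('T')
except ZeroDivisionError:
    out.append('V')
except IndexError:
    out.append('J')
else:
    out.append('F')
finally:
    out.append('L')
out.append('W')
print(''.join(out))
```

Execution trace: 'Y' (try body) → 'T' (try body, no exception) → 'F' (else) → 'L' (finally) → 'W' (after the try/except). Output: YTFLW

Answer: YTFLW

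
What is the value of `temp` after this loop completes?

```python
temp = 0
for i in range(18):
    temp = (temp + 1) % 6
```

Increment mod 6, 18 times = 0
`temp` takes the values: 0 → 1 → 2 → 3 → 4 → 5 → 0 → 1 → 2 → 3 → 4 → 5 → 0 → 1 → 2 → 3 → 4 → 5 → 0

Answer: 0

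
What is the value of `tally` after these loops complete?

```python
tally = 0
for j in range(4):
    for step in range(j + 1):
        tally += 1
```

Triangle: 1 + 2 + ... + 4
`tally` takes the values: 0 → 1 → 2 → 3 → 4 → 5 → 6 → 7 → 8 → 9 → 10

Answer: 10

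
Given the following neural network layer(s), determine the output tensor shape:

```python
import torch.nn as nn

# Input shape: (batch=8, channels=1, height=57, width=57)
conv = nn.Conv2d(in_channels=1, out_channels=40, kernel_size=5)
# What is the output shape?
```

Input: (8, 1, 57, 57) -> Output: (8, 40, 53, 53)

Answer: (8, 40, 53, 53)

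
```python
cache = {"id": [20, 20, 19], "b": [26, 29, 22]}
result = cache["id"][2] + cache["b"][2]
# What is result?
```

Trace:
`cache = {"id": [20, 20, 19], "b": [26, 29, 22]}` → cache = {'id': [20, 20, 19], 'b': [26, 29, 22]}
`result = cache["id"][2] + cache["b"][2]` → result = 41
So result = 41

Answer: 41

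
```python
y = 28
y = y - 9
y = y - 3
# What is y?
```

Trace:
`y = 28` → y = 28
`y = y - 9` → y = 19
`y = y - 3` → y = 16
So y = 16

Answer: 16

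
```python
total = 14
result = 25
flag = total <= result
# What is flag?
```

Trace:
`total = 14` → total = 14
`result = 25` → result = 25
`flag = total <= result` → flag = True
So flag = True

Answer: True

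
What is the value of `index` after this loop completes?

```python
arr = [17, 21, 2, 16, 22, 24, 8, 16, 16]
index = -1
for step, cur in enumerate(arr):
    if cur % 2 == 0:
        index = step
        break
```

First even number index in [17, 21, 2, 16, 22, 24, 8, 16, 16]
`index` takes the values: -1 → 2

Answer: 2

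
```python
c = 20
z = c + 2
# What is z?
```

Trace:
`c = 20` → c = 20
`z = c + 2` → z = 22
So z = 22

Answer: 22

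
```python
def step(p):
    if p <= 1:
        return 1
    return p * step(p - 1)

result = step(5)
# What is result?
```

step(5) = 5 * 4 * 3 * 2 * 1 = 120

Answer: 120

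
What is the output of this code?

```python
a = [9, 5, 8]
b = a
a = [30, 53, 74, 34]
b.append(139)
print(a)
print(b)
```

Key concept: rebinding vs mutation: a is rebound to a new list, b still points at the original.
Step by step:
`a = [9, 5, 8]` → a = [9, 5, 8]
`b = a` → b = [9, 5, 8] (same object as a)
`a = [30, 53, 74, 34]` → a = [30, 53, 74, 34]
`b.append(139)` → b = [9, 5, 8, 139]
`print(a)` → prints [30, 53, 74, 34]
`print(b)` → prints [9, 5, 8, 139]

Answer:
[30, 53, 74, 34]
[9, 5, 8, 139]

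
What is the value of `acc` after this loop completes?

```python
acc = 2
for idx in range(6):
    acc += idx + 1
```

Start at 2, add 1 to 6 = 23
`acc` takes the values: 2 → 3 → 5 → 8 → 12 → 17 → 23

Answer: 23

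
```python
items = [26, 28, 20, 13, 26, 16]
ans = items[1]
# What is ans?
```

Trace:
`items = [26, 28, 20, 13, 26, 16]` → items = [26, 28, 20, 13, 26, 16]
`ans = items[1]` → ans = 28
So ans = 28

Answer: 28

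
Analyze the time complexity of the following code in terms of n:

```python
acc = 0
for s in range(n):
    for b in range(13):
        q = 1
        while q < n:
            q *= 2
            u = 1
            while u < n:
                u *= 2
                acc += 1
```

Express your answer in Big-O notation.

Each loop level contributes: n × 1 × log n × log n. Multiplying the contributions gives O(n log² n).

Answer: O(n log² n)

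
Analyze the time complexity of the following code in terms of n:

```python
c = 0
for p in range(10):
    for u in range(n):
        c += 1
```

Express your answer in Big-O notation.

Each loop level contributes: 1 × n. Multiplying the contributions gives O(n).

Answer: O(n)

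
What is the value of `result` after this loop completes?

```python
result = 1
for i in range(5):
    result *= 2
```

2^5 = 32
`result` takes the values: 1 → 2 → 4 → 8 → 16 → 32

Answer: 32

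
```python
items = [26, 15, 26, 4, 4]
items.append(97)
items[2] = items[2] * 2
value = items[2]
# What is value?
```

Trace:
`items = [26, 15, 26, 4, 4]` → items = [26, 15, 26, 4, 4]
`items.append(97)` → items = [26, 15, 26, 4, 4, 97]
`items[2] = items[2] * 2` → items = [26, 15, 52, 4, 4, 97]
`value = items[2]` → value = 52
So value = 52

Answer: 52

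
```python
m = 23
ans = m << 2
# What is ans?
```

Trace:
`m = 23` → m = 23
`ans = m << 2` → ans = 92
So ans = 92

Answer: 92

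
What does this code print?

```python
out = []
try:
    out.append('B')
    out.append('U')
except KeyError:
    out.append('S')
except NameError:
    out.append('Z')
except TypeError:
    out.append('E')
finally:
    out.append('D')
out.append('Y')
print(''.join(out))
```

Execution trace: 'B' (try body) → 'U' (try body, no exception) → 'D' (finally) → 'Y' (after the try/except). Output: BUDY

Answer: BUDY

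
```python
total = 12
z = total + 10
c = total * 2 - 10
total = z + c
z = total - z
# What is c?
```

Trace:
`total = 12` → total = 12
`z = total + 10` → z = 22
`c = total * 2 - 10` → c = 14
`total = z + c` → total = 36
`z = total - z` → z = 14
So c = 14

Answer: 14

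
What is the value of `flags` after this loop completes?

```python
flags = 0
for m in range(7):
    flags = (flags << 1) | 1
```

Build 7 consecutive 1-bits: 0b1111111
`flags` takes the values: 0 → 1 → 3 → 7 → 15 → 31 → 63 → 127

Answer: 127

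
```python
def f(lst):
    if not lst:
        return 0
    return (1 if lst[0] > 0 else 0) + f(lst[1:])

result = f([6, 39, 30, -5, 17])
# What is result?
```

Count of positive elements in [6, 39, 30, -5, 17] = 4

Answer: 4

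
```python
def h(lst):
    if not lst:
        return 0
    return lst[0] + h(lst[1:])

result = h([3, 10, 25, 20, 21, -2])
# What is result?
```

3 + 10 + 25 + 20 + 21 + (-2) + 0 = 77

Answer: 77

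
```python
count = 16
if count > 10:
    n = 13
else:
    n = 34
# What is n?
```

Trace:
`count = 16` → count = 16
`if count > 10: ...` → count > 10 is True → n = 13
So n = 13

Answer: 13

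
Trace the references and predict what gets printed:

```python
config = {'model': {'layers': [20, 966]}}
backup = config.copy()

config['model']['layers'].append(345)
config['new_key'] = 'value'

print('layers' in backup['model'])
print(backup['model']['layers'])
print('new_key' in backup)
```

Key concept: shallow copy gotcha with nested dict.
Step by step:
`config = {'model': {'layers': [20, 966]}}` → config = {'model': {'layers': [20, 966]}}
`backup = config.copy()` → backup = {'model': {'layers': [20, 966]}}
`config['model']['layers'].append(345)` → config = {'model': {'layers': [20, 966, 345]}}; backup = {'model': {'layers': [20, 966, 345]}}
`config['new_key'] = 'value'` → config = {'model': {'layers': [20, 966, 345]}, 'new_key': 'value'}
`print('layers' in backup['model'])` → prints True
`print(backup['model']['layers'])` → prints [20, 966, 345]
`print('new_key' in backup)` → prints False

Answer:
True
[20, 966, 345]
False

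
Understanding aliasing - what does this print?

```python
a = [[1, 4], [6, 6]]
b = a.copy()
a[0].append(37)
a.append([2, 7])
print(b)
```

Key concept: shallow copy with nested lists.
Step by step:
`a = [[1, 4], [6, 6]]` → a = [[1, 4], [6, 6]]
`b = a.copy()` → b = [[1, 4], [6, 6]]
`a[0].append(37)` → a = [[1, 4, 37], [6, 6]]; b = [[1, 4, 37], [6, 6]]
`a.append([2, 7])` → a = [[1, 4, 37], [6, 6], [2, 7]]
`print(b)` → prints [[1, 4, 37], [6, 6]]

Answer: [[1, 4, 37], [6, 6]]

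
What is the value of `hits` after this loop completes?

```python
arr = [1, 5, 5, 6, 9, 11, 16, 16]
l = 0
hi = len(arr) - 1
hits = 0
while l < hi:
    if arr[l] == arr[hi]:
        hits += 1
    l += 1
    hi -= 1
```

Count matching pairs from ends
`hits` takes the values: 0

Answer: 0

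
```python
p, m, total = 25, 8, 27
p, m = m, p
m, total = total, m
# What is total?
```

Trace:
`p, m, total = 25, 8, 27` → p = 25; m = 8; total = 27
`p, m = m, p` → p = 8; m = 25
`m, total = total, m` → m = 27; total = 25
So total = 25

Answer: 25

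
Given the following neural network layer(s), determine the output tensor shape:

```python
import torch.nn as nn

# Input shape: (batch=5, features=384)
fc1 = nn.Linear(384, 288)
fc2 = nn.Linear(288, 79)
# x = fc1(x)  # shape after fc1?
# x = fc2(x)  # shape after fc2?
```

Input: (5, 384) -> after fc1: (5, 288) -> Output: (5, 79)

Answer: (5, 79)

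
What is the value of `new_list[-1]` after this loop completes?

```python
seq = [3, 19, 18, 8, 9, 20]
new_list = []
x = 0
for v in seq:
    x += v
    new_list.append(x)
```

Cumulative sum ends at 77
`new_list` takes the values: [] → [3] → [3, 22] → [3, 22, 40] → [3, 22, 40, 48] → [3, 22, 40, 48, 57] → [3, 22, 40, 48, 57, 77]
So `new_list[-1]` = 77

Answer: 77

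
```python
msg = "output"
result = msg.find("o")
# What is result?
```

Trace:
`msg = "output"` → msg = 'output'
`result = msg.find("o")` → result = 0
So result = 0

Answer: 0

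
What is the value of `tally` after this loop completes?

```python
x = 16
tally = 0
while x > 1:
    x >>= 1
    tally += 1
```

Count right shifts until 1
`tally` takes the values: 0 → 1 → 2 → 3 → 4

Answer: 4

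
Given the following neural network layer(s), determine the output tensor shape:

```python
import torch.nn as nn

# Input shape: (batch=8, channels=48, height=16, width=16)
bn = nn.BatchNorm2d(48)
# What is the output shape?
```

Input: (8, 48, 16, 16) -> Output: (8, 48, 16, 16)

Answer: (8, 48, 16, 16)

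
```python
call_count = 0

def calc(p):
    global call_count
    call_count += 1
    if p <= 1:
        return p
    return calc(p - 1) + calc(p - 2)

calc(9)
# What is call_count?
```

Calls(p) = 1 + Calls(p-1) + Calls(p-2); Calls(0)=Calls(1)=1. For p=9 this gives 109.

Answer: 109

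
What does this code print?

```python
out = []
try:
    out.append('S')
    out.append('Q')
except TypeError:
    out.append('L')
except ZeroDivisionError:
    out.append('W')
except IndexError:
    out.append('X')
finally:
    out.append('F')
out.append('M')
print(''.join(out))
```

Execution trace: 'S' (try body) → 'Q' (try body, no exception) → 'F' (finally) → 'M' (after the try/except). Output: SQFM

Answer: SQFM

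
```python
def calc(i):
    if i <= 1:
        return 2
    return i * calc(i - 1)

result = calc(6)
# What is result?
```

calc(6) = 6 * 5 * 4 * 3 * 2 * 2 = 1440

Answer: 1440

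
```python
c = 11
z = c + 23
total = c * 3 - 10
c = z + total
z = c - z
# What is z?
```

Trace:
`c = 11` → c = 11
`z = c + 23` → z = 34
`total = c * 3 - 10` → total = 23
`c = z + total` → c = 57
`z = c - z` → z = 23
So z = 23

Answer: 23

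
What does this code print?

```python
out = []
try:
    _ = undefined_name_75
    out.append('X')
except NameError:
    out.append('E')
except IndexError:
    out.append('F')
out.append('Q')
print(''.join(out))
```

Execution trace: 'E' (except NameError) → 'Q' (after the try/except). Output: EQ

Answer: EQ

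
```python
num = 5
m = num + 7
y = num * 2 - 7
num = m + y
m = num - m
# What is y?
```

Trace:
`num = 5` → num = 5
`m = num + 7` → m = 12
`y = num * 2 - 7` → y = 3
`num = m + y` → num = 15
`m = num - m` → m = 3
So y = 3

Answer: 3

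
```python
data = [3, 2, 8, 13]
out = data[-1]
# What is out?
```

Trace:
`data = [3, 2, 8, 13]` → data = [3, 2, 8, 13]
`out = data[-1]` → out = 13
So out = 13

Answer: 13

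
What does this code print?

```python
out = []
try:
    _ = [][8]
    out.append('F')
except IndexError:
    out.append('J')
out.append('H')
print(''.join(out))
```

Execution trace: 'J' (except IndexError) → 'H' (after the try/except). Output: JH

Answer: JH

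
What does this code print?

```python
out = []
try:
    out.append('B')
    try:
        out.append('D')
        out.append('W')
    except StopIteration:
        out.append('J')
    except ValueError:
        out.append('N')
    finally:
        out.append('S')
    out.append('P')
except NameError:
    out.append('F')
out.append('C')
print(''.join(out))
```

Execution trace: 'B' (try body) → 'D' (inner try body) → 'W' (inner try body, no exception) → 'S' (inner finally) → 'P' (try body, no exception) → 'C' (after the try/except). Output: BDWSPC

Answer: BDWSPC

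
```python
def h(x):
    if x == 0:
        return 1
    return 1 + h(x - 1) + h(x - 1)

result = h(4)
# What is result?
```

h(x) = 1 + 2·h(x-1), h(0)=1. Closed form: (1+1)·2^4 - 1 = 31.

Answer: 31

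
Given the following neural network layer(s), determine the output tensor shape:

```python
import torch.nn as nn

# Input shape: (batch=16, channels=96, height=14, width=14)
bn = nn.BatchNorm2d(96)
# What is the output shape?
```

Input: (16, 96, 14, 14) -> Output: (16, 96, 14, 14)

Answer: (16, 96, 14, 14)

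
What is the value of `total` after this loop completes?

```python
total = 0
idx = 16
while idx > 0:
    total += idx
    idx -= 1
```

Sum 16 down to 1
`total` takes the values: 0 → 16 → 31 → 45 → 58 → 70 → 81 → 91 → 100 → 108 → 115 → 121 → 126 → 130 → 133 → 135 → 136

Answer: 136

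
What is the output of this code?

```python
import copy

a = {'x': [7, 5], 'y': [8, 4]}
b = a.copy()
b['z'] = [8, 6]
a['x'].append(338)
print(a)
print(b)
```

Key concept: shallow copy of dict with mutable values.
Step by step:
`a = {'x': [7, 5], 'y': [8, 4]}` → a = {'x': [7, 5], 'y': [8, 4]}
`b = a.copy()` → b = {'x': [7, 5], 'y': [8, 4]}
`b['z'] = [8, 6]` → b = {'x': [7, 5], 'y': [8, 4], 'z': [8, 6]}
`a['x'].append(338)` → a = {'x': [7, 5, 338], 'y': [8, 4]}; b = {'x': [7, 5, 338], 'y': [8, 4], 'z': [8, 6]}
`print(a)` → prints {'x': [7, 5, 338], 'y': [8, 4]}
`print(b)` → prints {'x': [7, 5, 338], 'y': [8, 4], 'z': [8, 6]}

Answer:
{'x': [7, 5, 338], 'y': [8, 4]}
{'x': [7, 5, 338], 'y': [8, 4], 'z': [8, 6]}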